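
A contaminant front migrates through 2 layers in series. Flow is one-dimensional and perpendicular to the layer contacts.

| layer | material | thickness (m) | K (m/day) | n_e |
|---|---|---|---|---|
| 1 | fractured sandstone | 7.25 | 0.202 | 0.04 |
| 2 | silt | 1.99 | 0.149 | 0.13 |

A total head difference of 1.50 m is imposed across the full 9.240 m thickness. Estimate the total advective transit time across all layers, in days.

18.0

With flow normal to the layers, continuity requires the same specific discharge q through every layer.
Σ(b_i/K_i) = 7.25/0.202 + 1.99/0.149 = 49.25 d.
q = Δh / Σ(b_i/K_i) = 1.50 / 49.25 = 0.03046 m/day.
In each layer the seepage velocity is v_i = q/n_i, so the layer transit time is t_i = b_i·n_i / q:
  layer 1 (fractured sandstone): t_1 = 7.25 × 0.04 / 0.03046 = 9.521 d
  layer 2 (silt): t_2 = 1.99 × 0.13 / 0.03046 = 8.493 d
Total t = Σ t_i = 18.01 days.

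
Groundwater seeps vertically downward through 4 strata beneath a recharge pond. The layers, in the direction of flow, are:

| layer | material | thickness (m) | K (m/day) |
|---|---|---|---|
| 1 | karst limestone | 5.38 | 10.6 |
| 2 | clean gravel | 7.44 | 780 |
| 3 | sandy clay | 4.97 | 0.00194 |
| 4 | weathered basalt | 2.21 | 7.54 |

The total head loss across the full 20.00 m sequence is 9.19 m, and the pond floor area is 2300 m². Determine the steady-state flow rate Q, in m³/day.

8.25

Flow is perpendicular to layering, so the layers act in series and the equivalent K is the thickness-weighted harmonic mean.
Total thickness L = 5.38 + 7.44 + 4.97 + 2.21 = 20.00 m.
Σ(b_i/K_i) = 5.38/10.6 + 7.44/780 + 4.97/0.00194 + 2.21/7.54 = 2563 d.
K_eq = L / Σ(b_i/K_i) = 20.00 / 2563 = 0.007804 m/day.
Q = K_eq · A · (Δh/L) = 0.007804 × 2300 × (9.19/20.00) = 8.248 m³/day.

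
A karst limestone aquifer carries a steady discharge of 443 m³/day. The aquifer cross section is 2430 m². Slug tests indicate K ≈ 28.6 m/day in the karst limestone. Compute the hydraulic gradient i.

0.00637

From Q = K·A·i, i = Q / (K·A) = 443 / (28.60 × 2430) = 0.006374.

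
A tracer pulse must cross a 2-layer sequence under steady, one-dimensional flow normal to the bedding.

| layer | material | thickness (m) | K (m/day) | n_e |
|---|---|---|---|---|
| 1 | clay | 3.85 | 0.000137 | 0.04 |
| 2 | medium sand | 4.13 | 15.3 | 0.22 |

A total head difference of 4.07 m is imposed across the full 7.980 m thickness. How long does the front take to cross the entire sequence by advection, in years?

20.1

With flow normal to the layers, continuity requires the same specific discharge q through every layer.
Σ(b_i/K_i) = 3.85/0.000137 + 4.13/15.3 = 28102 d.
q = Δh / Σ(b_i/K_i) = 4.07 / 28102 = 0.0001448 m/day.
In each layer the seepage velocity is v_i = q/n_i, so the layer transit time is t_i = b_i·n_i / q:
  layer 1 (clay): t_1 = 3.85 × 0.04 / 0.0001448 = 1063 d
  layer 2 (medium sand): t_2 = 4.13 × 0.22 / 0.0001448 = 6274 d
Total t = Σ t_i = 7337 days = 20.09 years.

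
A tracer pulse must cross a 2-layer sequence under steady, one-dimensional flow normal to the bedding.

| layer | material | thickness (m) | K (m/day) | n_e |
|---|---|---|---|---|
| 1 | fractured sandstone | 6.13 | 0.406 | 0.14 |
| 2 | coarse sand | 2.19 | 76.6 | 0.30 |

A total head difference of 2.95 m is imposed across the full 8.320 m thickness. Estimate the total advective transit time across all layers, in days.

With flow normal to the layers, continuity requires the same specific discharge q through every layer.
Σ(b_i/K_i) = 6.13/0.406 + 2.19/76.6 = 15.13 d.
q = Δh / Σ(b_i/K_i) = 2.95 / 15.13 = 0.1950 m/day.
In each layer the seepage velocity is v_i = q/n_i, so the layer transit time is t_i = b_i·n_i / q:
  layer 1 (fractured sandstone): t_1 = 6.13 × 0.14 / 0.1950 = 4.401 d
  layer 2 (coarse sand): t_2 = 2.19 × 0.30 / 0.1950 = 3.369 d
Total t = Σ t_i = 7.770 days.

7.77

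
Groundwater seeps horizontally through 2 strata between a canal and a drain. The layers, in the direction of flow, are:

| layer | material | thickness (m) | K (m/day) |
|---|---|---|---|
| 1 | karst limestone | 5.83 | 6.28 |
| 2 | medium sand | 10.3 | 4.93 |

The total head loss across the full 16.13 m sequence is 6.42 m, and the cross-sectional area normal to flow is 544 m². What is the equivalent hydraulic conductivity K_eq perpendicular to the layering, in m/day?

Flow is perpendicular to layering, so the layers act in series and the equivalent K is the thickness-weighted harmonic mean.
Total thickness L = 5.83 + 10.3 = 16.13 m.
Σ(b_i/K_i) = 5.83/6.28 + 10.3/4.93 = 3.018 d.
K_eq = L / Σ(b_i/K_i) = 16.13 / 3.018 = 5.345 m/day.

5.35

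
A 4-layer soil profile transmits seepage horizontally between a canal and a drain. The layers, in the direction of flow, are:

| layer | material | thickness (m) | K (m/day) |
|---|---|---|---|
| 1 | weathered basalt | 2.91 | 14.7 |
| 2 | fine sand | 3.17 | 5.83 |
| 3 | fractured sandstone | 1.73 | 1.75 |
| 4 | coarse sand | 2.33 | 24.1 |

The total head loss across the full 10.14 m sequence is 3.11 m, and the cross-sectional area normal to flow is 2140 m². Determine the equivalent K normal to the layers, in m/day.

Flow is perpendicular to layering, so the layers act in series and the equivalent K is the thickness-weighted harmonic mean.
Total thickness L = 2.91 + 3.17 + 1.73 + 2.33 = 10.14 m.
Σ(b_i/K_i) = 2.91/14.7 + 3.17/5.83 + 1.73/1.75 + 2.33/24.1 = 1.827 d.
K_eq = L / Σ(b_i/K_i) = 10.14 / 1.827 = 5.550 m/day.

5.55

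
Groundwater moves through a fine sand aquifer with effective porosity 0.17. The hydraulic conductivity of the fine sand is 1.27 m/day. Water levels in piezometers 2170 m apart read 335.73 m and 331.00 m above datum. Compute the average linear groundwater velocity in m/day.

Hydraulic gradient i = (335.73 − 331.00) / 2170 = 4.73 / 2170 = 0.002180.
Darcy flux q = K · i = 1.270 × 0.002180 = 0.002768 m/day.
Seepage velocity v = q / n_e = 0.002768 / 0.17 = 0.01628 m/day.

0.0163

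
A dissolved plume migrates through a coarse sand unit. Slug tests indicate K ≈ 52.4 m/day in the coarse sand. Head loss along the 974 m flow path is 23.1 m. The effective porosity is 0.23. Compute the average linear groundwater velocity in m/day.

5.40

Hydraulic gradient i = Δh / L = 23.1 / 974 = 0.02372.
Darcy flux q = K · i = 52.40 × 0.02372 = 1.243 m/day.
Seepage velocity v = q / n_e = 1.243 / 0.23 = 5.403 m/day.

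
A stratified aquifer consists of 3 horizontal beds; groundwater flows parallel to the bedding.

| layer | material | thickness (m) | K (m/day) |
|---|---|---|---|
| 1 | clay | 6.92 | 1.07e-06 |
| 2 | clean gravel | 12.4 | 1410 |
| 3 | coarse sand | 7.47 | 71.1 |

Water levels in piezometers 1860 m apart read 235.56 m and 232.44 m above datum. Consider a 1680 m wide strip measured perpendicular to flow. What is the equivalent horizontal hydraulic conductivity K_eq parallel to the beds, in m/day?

Flow is parallel to layering, so each bed carries its own Darcy discharge and the transmissivities add.
Σ(K_i·b_i) = 1.07e-06×6.92 + 1410×12.4 + 71.1×7.47 = 18015 m²/day.
Total thickness b = 26.79 m, so K_eq = Σ(K_i·b_i)/b = 672.5 m/day.

672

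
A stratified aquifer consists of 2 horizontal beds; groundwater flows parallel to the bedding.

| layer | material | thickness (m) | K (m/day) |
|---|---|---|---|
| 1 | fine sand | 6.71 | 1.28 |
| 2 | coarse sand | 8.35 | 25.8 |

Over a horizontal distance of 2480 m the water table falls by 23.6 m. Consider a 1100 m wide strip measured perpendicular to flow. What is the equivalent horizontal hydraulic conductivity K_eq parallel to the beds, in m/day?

Flow is parallel to layering, so each bed carries its own Darcy discharge and the transmissivities add.
Σ(K_i·b_i) = 1.28×6.71 + 25.8×8.35 = 224.0 m²/day.
Total thickness b = 15.06 m, so K_eq = Σ(K_i·b_i)/b = 14.88 m/day.

14.9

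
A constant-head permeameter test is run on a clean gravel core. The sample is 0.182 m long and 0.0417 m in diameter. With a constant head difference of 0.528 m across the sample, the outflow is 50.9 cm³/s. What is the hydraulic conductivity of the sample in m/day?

Cross-sectional area A = π·(d/2)² = π × (0.0417/2)² = 0.001366 m².
Convert discharge: 50.9 cm³/s = 5.090e-05 m³/s.
Darcy's law rearranged: K = Q·L / (A·Δh) = 5.090e-05 × 0.182 / (0.001366 × 0.528) = 0.01285 m/s = 1110 m/day.

1110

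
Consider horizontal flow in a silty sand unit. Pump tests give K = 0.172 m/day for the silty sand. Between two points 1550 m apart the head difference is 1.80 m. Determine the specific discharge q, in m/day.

0.000200

Hydraulic gradient i = Δh / L = 1.80 / 1550 = 0.001161.
Specific discharge q = K · i = 0.1720 × 0.001161 = 0.0001997 m/day.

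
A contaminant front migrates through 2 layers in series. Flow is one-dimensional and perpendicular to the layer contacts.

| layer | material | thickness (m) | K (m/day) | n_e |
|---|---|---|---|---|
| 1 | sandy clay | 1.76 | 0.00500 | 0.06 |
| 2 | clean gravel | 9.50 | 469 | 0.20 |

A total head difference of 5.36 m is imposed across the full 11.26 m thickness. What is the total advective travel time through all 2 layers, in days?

With flow normal to the layers, continuity requires the same specific discharge q through every layer.
Σ(b_i/K_i) = 1.76/0.00500 + 9.50/469 = 352.0 d.
q = Δh / Σ(b_i/K_i) = 5.36 / 352.0 = 0.01523 m/day.
In each layer the seepage velocity is v_i = q/n_i, so the layer transit time is t_i = b_i·n_i / q:
  layer 1 (sandy clay): t_1 = 1.76 × 0.06 / 0.01523 = 6.935 d
  layer 2 (clean gravel): t_2 = 9.50 × 0.20 / 0.01523 = 124.8 d
Total t = Σ t_i = 131.7 days.

132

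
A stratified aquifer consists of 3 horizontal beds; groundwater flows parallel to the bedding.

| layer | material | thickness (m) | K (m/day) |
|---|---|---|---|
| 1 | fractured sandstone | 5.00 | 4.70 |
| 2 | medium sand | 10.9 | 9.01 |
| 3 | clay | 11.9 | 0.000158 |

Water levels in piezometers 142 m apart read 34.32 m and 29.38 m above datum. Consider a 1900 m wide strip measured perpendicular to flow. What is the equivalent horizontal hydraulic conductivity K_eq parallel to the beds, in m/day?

Flow is parallel to layering, so each bed carries its own Darcy discharge and the transmissivities add.
Σ(K_i·b_i) = 4.70×5.00 + 9.01×10.9 + 0.000158×11.9 = 121.7 m²/day.
Total thickness b = 27.80 m, so K_eq = Σ(K_i·b_i)/b = 4.378 m/day.

4.38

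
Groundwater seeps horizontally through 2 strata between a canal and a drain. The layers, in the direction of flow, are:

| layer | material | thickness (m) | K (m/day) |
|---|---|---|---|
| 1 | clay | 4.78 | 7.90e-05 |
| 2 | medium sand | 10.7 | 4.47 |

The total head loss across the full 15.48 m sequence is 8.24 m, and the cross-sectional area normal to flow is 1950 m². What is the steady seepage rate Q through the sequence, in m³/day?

Flow is perpendicular to layering, so the layers act in series and the equivalent K is the thickness-weighted harmonic mean.
Total thickness L = 4.78 + 10.7 = 15.48 m.
Σ(b_i/K_i) = 4.78/7.90e-05 + 10.7/4.47 = 60509 d.
K_eq = L / Σ(b_i/K_i) = 15.48 / 60509 = 0.0002558 m/day.
Q = K_eq · A · (Δh/L) = 0.0002558 × 1950 × (8.24/15.48) = 0.2655 m³/day.

0.266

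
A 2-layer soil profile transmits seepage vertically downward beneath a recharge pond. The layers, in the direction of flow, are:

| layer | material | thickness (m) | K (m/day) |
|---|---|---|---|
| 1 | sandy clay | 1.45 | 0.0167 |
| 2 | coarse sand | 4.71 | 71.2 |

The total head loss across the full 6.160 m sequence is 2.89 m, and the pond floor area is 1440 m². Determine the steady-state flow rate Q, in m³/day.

Flow is perpendicular to layering, so the layers act in series and the equivalent K is the thickness-weighted harmonic mean.
Total thickness L = 1.45 + 4.71 = 6.160 m.
Σ(b_i/K_i) = 1.45/0.0167 + 4.71/71.2 = 86.89 d.
K_eq = L / Σ(b_i/K_i) = 6.160 / 86.89 = 0.07089 m/day.
Q = K_eq · A · (Δh/L) = 0.07089 × 1440 × (2.89/6.160) = 47.89 m³/day.

47.9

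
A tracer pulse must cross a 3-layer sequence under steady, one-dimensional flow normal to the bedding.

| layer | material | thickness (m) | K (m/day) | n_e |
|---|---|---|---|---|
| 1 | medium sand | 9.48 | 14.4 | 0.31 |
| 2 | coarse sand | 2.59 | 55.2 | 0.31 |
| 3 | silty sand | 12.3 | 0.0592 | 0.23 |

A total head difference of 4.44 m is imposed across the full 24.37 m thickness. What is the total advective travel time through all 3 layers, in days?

309

With flow normal to the layers, continuity requires the same specific discharge q through every layer.
Σ(b_i/K_i) = 9.48/14.4 + 2.59/55.2 + 12.3/0.0592 = 208.5 d.
q = Δh / Σ(b_i/K_i) = 4.44 / 208.5 = 0.02130 m/day.
In each layer the seepage velocity is v_i = q/n_i, so the layer transit time is t_i = b_i·n_i / q:
  layer 1 (medium sand): t_1 = 9.48 × 0.31 / 0.02130 = 138.0 d
  layer 2 (coarse sand): t_2 = 2.59 × 0.31 / 0.02130 = 37.70 d
  layer 3 (silty sand): t_3 = 12.3 × 0.23 / 0.02130 = 132.8 d
Total t = Σ t_i = 308.5 days.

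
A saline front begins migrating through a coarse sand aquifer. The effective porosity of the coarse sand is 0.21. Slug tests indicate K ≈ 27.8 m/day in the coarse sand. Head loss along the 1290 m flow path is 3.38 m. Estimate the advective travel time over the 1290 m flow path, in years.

10.2

Hydraulic gradient i = Δh / L = 3.38 / 1290 = 0.002620.
Darcy flux q = K · i = 27.80 × 0.002620 = 0.07284 m/day.
Seepage velocity v = q / n_e = 0.07284 / 0.21 = 0.3469 m/day.
Travel time t = L / v = 1290 / 0.3469 = 3719 days = 10.18 years.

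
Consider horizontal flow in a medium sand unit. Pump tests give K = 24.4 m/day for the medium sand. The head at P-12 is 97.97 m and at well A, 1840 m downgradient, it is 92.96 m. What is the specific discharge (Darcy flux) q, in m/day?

Hydraulic gradient i = (97.97 − 92.96) / 1840 = 5.01 / 1840 = 0.002723.
Specific discharge q = K · i = 24.40 × 0.002723 = 0.06644 m/day.

0.0664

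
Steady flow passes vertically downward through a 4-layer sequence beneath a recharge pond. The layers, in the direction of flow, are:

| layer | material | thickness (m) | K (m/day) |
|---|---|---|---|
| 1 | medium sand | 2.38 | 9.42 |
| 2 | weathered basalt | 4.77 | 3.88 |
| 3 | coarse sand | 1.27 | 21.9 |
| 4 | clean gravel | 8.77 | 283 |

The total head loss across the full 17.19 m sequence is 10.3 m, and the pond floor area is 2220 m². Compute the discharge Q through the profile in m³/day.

Flow is perpendicular to layering, so the layers act in series and the equivalent K is the thickness-weighted harmonic mean.
Total thickness L = 2.38 + 4.77 + 1.27 + 8.77 = 17.19 m.
Σ(b_i/K_i) = 2.38/9.42 + 4.77/3.88 + 1.27/21.9 + 8.77/283 = 1.571 d.
K_eq = L / Σ(b_i/K_i) = 17.19 / 1.571 = 10.94 m/day.
Q = K_eq · A · (Δh/L) = 10.94 × 2220 × (10.3/17.19) = 14555 m³/day.

14600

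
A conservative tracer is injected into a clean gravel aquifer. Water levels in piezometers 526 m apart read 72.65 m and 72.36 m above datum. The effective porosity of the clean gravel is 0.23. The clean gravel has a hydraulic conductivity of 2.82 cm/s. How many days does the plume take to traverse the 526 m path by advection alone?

90.1

Convert K: 2.82 cm/s × 864 = 2436 m/day.
Hydraulic gradient i = (72.65 − 72.36) / 526 = 0.29 / 526 = 0.0005513.
Darcy flux q = K · i = 2436 × 0.0005513 = 1.343 m/day.
Seepage velocity v = q / n_e = 1.343 / 0.23 = 5.840 m/day.
Travel time t = L / v = 526 / 5.840 = 90.06 days.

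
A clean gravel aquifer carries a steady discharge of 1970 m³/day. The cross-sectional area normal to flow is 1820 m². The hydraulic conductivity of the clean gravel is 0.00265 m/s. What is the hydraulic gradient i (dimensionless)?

0.00473

Convert K: 0.00265 m/s × 86400 = 229.0 m/day.
From Q = K·A·i, i = Q / (K·A) = 1970 / (229.0 × 1820) = 0.004728.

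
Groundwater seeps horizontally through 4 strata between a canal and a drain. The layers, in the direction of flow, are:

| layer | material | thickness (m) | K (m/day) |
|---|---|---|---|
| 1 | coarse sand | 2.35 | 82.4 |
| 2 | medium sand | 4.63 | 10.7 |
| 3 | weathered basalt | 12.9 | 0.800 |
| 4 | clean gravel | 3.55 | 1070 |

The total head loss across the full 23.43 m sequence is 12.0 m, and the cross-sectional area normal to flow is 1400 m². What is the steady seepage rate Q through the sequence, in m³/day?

1010

Flow is perpendicular to layering, so the layers act in series and the equivalent K is the thickness-weighted harmonic mean.
Total thickness L = 2.35 + 4.63 + 12.9 + 3.55 = 23.43 m.
Σ(b_i/K_i) = 2.35/82.4 + 4.63/10.7 + 12.9/0.800 + 3.55/1070 = 16.59 d.
K_eq = L / Σ(b_i/K_i) = 23.43 / 16.59 = 1.412 m/day.
Q = K_eq · A · (Δh/L) = 1.412 × 1400 × (12.0/23.43) = 1013 m³/day.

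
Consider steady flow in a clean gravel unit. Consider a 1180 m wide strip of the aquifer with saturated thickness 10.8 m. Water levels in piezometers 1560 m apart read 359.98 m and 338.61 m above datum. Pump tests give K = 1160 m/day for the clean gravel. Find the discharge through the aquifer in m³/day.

Cross-sectional area A = 1180 × 10.8 = 12744 m².
Hydraulic gradient i = (359.98 − 338.61) / 1560 = 21.37 / 1560 = 0.01370.
Darcy's law: Q = K · A · i = 1160 × 12744 × 0.01370 = 2.025e+05 m³/day.

203000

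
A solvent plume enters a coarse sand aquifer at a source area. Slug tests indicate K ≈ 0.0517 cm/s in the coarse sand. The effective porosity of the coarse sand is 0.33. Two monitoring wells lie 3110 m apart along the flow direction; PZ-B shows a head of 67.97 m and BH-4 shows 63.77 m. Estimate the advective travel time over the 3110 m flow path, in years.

Convert K: 0.0517 cm/s × 864 = 44.67 m/day.
Hydraulic gradient i = (67.97 − 63.77) / 3110 = 4.2 / 3110 = 0.001350.
Darcy flux q = K · i = 44.67 × 0.001350 = 0.06032 m/day.
Seepage velocity v = q / n_e = 0.06032 / 0.33 = 0.1828 m/day.
Travel time t = L / v = 3110 / 0.1828 = 17013 days = 46.58 years.

46.6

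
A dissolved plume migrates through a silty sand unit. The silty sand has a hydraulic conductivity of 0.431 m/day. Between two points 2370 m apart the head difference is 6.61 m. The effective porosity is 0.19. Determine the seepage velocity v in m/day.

0.00633

Hydraulic gradient i = Δh / L = 6.61 / 2370 = 0.002789.
Darcy flux q = K · i = 0.4310 × 0.002789 = 0.001202 m/day.
Seepage velocity v = q / n_e = 0.001202 / 0.19 = 0.006327 m/day.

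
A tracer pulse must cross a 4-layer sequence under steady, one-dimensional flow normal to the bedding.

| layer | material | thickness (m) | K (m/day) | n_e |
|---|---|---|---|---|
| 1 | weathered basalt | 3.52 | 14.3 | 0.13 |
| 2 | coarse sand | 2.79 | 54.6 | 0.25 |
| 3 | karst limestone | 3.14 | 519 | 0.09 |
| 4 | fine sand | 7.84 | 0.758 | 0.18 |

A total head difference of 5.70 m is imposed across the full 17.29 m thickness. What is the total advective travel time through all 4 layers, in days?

5.32

With flow normal to the layers, continuity requires the same specific discharge q through every layer.
Σ(b_i/K_i) = 3.52/14.3 + 2.79/54.6 + 3.14/519 + 7.84/0.758 = 10.65 d.
q = Δh / Σ(b_i/K_i) = 5.70 / 10.65 = 0.5354 m/day.
In each layer the seepage velocity is v_i = q/n_i, so the layer transit time is t_i = b_i·n_i / q:
  layer 1 (weathered basalt): t_1 = 3.52 × 0.13 / 0.5354 = 0.8547 d
  layer 2 (coarse sand): t_2 = 2.79 × 0.25 / 0.5354 = 1.303 d
  layer 3 (karst limestone): t_3 = 3.14 × 0.09 / 0.5354 = 0.5278 d
  layer 4 (fine sand): t_4 = 7.84 × 0.18 / 0.5354 = 2.636 d
Total t = Σ t_i = 5.321 days.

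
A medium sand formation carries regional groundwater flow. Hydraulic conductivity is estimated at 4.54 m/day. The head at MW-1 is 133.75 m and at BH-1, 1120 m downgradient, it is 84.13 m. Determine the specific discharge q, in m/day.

0.201

Hydraulic gradient i = (133.75 − 84.13) / 1120 = 49.62 / 1120 = 0.04430.
Specific discharge q = K · i = 4.540 × 0.04430 = 0.2011 m/day.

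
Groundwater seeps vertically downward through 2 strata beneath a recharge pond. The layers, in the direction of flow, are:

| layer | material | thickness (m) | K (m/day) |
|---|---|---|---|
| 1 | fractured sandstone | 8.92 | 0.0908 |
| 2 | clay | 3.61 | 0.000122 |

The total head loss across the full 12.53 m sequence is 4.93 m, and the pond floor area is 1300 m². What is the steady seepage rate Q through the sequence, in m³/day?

0.216

Flow is perpendicular to layering, so the layers act in series and the equivalent K is the thickness-weighted harmonic mean.
Total thickness L = 8.92 + 3.61 = 12.53 m.
Σ(b_i/K_i) = 8.92/0.0908 + 3.61/0.000122 = 29688 d.
K_eq = L / Σ(b_i/K_i) = 12.53 / 29688 = 0.0004221 m/day.
Q = K_eq · A · (Δh/L) = 0.0004221 × 1300 × (4.93/12.53) = 0.2159 m³/day.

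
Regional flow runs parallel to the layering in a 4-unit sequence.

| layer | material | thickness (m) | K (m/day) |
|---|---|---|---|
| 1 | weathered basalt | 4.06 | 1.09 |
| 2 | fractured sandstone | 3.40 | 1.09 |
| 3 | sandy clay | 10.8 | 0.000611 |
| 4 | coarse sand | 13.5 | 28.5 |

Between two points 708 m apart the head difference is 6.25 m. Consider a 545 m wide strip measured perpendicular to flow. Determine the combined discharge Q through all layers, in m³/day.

Flow is parallel to layering, so each bed carries its own Darcy discharge and the transmissivities add.
Σ(K_i·b_i) = 1.09×4.06 + 1.09×3.40 + 0.000611×10.8 + 28.5×13.5 = 392.9 m²/day.
Hydraulic gradient i = Δh / L = 6.25 / 708 = 0.008828.
Q = Σ(K_i·b_i) · W · i = 392.9 × 545 × 0.008828 = 1890 m³/day.

1890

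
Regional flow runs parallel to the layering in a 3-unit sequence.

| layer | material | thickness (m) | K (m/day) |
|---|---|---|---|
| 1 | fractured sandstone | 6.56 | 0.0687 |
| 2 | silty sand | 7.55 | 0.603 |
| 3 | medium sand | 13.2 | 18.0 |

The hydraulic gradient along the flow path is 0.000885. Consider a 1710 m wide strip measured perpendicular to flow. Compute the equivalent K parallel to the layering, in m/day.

Flow is parallel to layering, so each bed carries its own Darcy discharge and the transmissivities add.
Σ(K_i·b_i) = 0.0687×6.56 + 0.603×7.55 + 18.0×13.2 = 242.6 m²/day.
Total thickness b = 27.31 m, so K_eq = Σ(K_i·b_i)/b = 8.883 m/day.

8.88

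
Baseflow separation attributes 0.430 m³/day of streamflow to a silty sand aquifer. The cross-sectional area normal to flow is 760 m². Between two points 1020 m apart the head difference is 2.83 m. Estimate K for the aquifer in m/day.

Hydraulic gradient i = Δh / L = 2.83 / 1020 = 0.002775.
From Q = K·A·i, K = Q / (A·i) = 0.430 / (760.0 × 0.002775) = 0.2039 m/day.

0.204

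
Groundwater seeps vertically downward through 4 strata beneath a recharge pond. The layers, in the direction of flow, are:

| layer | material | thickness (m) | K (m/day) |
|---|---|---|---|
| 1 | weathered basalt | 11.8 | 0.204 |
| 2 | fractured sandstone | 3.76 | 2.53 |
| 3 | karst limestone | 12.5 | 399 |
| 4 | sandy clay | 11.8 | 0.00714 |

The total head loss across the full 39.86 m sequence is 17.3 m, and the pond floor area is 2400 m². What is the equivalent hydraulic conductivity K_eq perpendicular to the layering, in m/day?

Flow is perpendicular to layering, so the layers act in series and the equivalent K is the thickness-weighted harmonic mean.
Total thickness L = 11.8 + 3.76 + 12.5 + 11.8 = 39.86 m.
Σ(b_i/K_i) = 11.8/0.204 + 3.76/2.53 + 12.5/399 + 11.8/0.00714 = 1712 d.
K_eq = L / Σ(b_i/K_i) = 39.86 / 1712 = 0.02328 m/day.

0.0233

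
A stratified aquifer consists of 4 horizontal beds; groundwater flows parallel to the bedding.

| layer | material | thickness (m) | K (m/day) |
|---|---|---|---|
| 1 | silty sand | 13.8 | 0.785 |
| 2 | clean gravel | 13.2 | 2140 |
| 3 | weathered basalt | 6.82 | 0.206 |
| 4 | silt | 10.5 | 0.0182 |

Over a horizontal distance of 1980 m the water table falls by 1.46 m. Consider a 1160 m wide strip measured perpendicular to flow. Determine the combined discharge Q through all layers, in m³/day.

Flow is parallel to layering, so each bed carries its own Darcy discharge and the transmissivities add.
Σ(K_i·b_i) = 0.785×13.8 + 2140×13.2 + 0.206×6.82 + 0.0182×10.5 = 28260 m²/day.
Hydraulic gradient i = Δh / L = 1.46 / 1980 = 0.0007374.
Q = Σ(K_i·b_i) · W · i = 28260 × 1160 × 0.0007374 = 24173 m³/day.

24200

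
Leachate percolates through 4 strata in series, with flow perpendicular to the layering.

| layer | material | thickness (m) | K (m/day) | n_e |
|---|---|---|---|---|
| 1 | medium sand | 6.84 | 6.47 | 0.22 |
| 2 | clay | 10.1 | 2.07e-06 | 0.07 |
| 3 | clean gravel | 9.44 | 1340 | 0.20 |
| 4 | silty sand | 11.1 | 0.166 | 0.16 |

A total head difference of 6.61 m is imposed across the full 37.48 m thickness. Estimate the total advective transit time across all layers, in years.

With flow normal to the layers, continuity requires the same specific discharge q through every layer.
Σ(b_i/K_i) = 6.84/6.47 + 10.1/2.07e-06 + 9.44/1340 + 11.1/0.166 = 4.879e+06 d.
q = Δh / Σ(b_i/K_i) = 6.61 / 4.879e+06 = 1.355e-06 m/day.
In each layer the seepage velocity is v_i = q/n_i, so the layer transit time is t_i = b_i·n_i / q:
  layer 1 (medium sand): t_1 = 6.84 × 0.22 / 1.355e-06 = 1.111e+06 d
  layer 2 (clay): t_2 = 10.1 × 0.07 / 1.355e-06 = 5.219e+05 d
  layer 3 (clean gravel): t_3 = 9.44 × 0.20 / 1.355e-06 = 1.394e+06 d
  layer 4 (silty sand): t_4 = 11.1 × 0.16 / 1.355e-06 = 1.311e+06 d
Total t = Σ t_i = 4.337e+06 days = 11875 years.

11900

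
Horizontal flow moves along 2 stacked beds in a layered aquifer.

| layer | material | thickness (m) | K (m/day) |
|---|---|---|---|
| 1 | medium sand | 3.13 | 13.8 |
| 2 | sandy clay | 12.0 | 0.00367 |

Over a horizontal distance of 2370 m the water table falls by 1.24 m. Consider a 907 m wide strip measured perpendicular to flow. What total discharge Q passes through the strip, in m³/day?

Flow is parallel to layering, so each bed carries its own Darcy discharge and the transmissivities add.
Σ(K_i·b_i) = 13.8×3.13 + 0.00367×12.0 = 43.24 m²/day.
Hydraulic gradient i = Δh / L = 1.24 / 2370 = 0.0005232.
Q = Σ(K_i·b_i) · W · i = 43.24 × 907 × 0.0005232 = 20.52 m³/day.

20.5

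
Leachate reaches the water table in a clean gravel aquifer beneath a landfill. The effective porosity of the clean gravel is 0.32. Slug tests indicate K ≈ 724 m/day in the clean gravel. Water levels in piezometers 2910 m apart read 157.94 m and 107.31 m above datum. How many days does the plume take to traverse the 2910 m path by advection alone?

Hydraulic gradient i = (157.94 − 107.31) / 2910 = 50.63 / 2910 = 0.01740.
Darcy flux q = K · i = 724.0 × 0.01740 = 12.60 m/day.
Seepage velocity v = q / n_e = 12.60 / 0.32 = 39.36 m/day.
Travel time t = L / v = 2910 / 39.36 = 73.92 days.

73.9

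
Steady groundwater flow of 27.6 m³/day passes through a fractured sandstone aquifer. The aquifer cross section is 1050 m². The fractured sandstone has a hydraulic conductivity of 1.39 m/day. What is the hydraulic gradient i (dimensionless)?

0.0189

From Q = K·A·i, i = Q / (K·A) = 27.6 / (1.390 × 1050) = 0.01891.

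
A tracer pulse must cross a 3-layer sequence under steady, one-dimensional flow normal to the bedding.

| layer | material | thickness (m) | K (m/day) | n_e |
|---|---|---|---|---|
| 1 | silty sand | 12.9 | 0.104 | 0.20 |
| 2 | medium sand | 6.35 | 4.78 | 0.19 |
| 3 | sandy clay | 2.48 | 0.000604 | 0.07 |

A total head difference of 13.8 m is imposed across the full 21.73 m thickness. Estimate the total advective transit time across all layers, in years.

3.32

With flow normal to the layers, continuity requires the same specific discharge q through every layer.
Σ(b_i/K_i) = 12.9/0.104 + 6.35/4.78 + 2.48/0.000604 = 4231 d.
q = Δh / Σ(b_i/K_i) = 13.8 / 4231 = 0.003261 m/day.
In each layer the seepage velocity is v_i = q/n_i, so the layer transit time is t_i = b_i·n_i / q:
  layer 1 (silty sand): t_1 = 12.9 × 0.20 / 0.003261 = 791.1 d
  layer 2 (medium sand): t_2 = 6.35 × 0.19 / 0.003261 = 369.9 d
  layer 3 (sandy clay): t_3 = 2.48 × 0.07 / 0.003261 = 53.23 d
Total t = Σ t_i = 1214 days = 3.324 years.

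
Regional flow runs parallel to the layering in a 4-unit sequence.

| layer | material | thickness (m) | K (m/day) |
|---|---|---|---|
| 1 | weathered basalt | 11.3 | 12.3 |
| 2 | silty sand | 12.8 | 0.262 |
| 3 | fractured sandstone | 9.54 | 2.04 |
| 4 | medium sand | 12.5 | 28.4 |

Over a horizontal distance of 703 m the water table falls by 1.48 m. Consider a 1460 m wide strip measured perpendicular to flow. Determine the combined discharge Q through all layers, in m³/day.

1590

Flow is parallel to layering, so each bed carries its own Darcy discharge and the transmissivities add.
Σ(K_i·b_i) = 12.3×11.3 + 0.262×12.8 + 2.04×9.54 + 28.4×12.5 = 516.8 m²/day.
Hydraulic gradient i = Δh / L = 1.48 / 703 = 0.002105.
Q = Σ(K_i·b_i) · W · i = 516.8 × 1460 × 0.002105 = 1588 m³/day.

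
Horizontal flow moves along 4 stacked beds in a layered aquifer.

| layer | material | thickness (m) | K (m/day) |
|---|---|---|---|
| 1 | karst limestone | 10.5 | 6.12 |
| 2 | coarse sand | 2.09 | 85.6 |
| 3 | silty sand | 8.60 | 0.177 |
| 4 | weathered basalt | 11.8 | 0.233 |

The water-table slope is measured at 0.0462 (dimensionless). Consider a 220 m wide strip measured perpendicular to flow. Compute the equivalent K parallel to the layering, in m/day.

Flow is parallel to layering, so each bed carries its own Darcy discharge and the transmissivities add.
Σ(K_i·b_i) = 6.12×10.5 + 85.6×2.09 + 0.177×8.60 + 0.233×11.8 = 247.4 m²/day.
Total thickness b = 32.99 m, so K_eq = Σ(K_i·b_i)/b = 7.500 m/day.

7.50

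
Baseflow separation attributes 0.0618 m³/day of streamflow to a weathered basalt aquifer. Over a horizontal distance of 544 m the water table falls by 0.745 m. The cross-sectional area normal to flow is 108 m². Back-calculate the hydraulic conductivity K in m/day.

0.418

Hydraulic gradient i = Δh / L = 0.745 / 544 = 0.001369.
From Q = K·A·i, K = Q / (A·i) = 0.0618 / (108.0 × 0.001369) = 0.4178 m/day.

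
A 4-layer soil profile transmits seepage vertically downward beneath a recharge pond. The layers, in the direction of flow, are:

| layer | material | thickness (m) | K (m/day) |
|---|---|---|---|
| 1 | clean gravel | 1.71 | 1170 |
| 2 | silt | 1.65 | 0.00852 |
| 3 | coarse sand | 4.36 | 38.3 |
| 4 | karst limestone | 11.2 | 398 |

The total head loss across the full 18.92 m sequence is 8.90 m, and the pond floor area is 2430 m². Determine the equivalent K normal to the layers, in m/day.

Flow is perpendicular to layering, so the layers act in series and the equivalent K is the thickness-weighted harmonic mean.
Total thickness L = 1.71 + 1.65 + 4.36 + 11.2 = 18.92 m.
Σ(b_i/K_i) = 1.71/1170 + 1.65/0.00852 + 4.36/38.3 + 11.2/398 = 193.8 d.
K_eq = L / Σ(b_i/K_i) = 18.92 / 193.8 = 0.09762 m/day.

0.0976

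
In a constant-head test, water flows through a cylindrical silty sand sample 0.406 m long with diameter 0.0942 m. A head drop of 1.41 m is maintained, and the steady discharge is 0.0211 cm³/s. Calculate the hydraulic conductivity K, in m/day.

Cross-sectional area A = π·(d/2)² = π × (0.0942/2)² = 0.006969 m².
Convert discharge: 0.0211 cm³/s = 2.110e-08 m³/s.
Darcy's law rearranged: K = Q·L / (A·Δh) = 2.110e-08 × 0.406 / (0.006969 × 1.41) = 8.718e-07 m/s = 0.07532 m/day.

0.0753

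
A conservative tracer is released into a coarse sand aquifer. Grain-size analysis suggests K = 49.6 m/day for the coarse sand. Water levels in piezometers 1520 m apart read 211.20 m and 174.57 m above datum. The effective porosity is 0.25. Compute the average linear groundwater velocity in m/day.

Hydraulic gradient i = (211.20 − 174.57) / 1520 = 36.63 / 1520 = 0.02410.
Darcy flux q = K · i = 49.60 × 0.02410 = 1.195 m/day.
Seepage velocity v = q / n_e = 1.195 / 0.25 = 4.781 m/day.

4.78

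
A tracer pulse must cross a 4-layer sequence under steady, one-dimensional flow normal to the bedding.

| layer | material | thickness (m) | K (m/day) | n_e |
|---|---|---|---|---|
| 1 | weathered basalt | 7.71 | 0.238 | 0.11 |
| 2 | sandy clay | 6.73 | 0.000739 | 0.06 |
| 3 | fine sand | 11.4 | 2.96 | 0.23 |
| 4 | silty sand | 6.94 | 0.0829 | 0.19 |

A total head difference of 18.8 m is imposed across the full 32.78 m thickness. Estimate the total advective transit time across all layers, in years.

With flow normal to the layers, continuity requires the same specific discharge q through every layer.
Σ(b_i/K_i) = 7.71/0.238 + 6.73/0.000739 + 11.4/2.96 + 6.94/0.0829 = 9227 d.
q = Δh / Σ(b_i/K_i) = 18.8 / 9227 = 0.002038 m/day.
In each layer the seepage velocity is v_i = q/n_i, so the layer transit time is t_i = b_i·n_i / q:
  layer 1 (weathered basalt): t_1 = 7.71 × 0.11 / 0.002038 = 416.2 d
  layer 2 (sandy clay): t_2 = 6.73 × 0.06 / 0.002038 = 198.2 d
  layer 3 (fine sand): t_3 = 11.4 × 0.23 / 0.002038 = 1287 d
  layer 4 (silty sand): t_4 = 6.94 × 0.19 / 0.002038 = 647.2 d
Total t = Σ t_i = 2548 days = 6.977 years.

6.98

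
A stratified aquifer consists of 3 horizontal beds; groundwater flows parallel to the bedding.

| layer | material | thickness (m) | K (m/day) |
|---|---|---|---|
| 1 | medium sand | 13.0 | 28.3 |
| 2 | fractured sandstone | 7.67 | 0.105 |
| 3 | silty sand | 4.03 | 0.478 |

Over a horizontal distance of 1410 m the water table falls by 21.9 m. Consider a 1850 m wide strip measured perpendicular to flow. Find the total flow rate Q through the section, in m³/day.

10600

Flow is parallel to layering, so each bed carries its own Darcy discharge and the transmissivities add.
Σ(K_i·b_i) = 28.3×13.0 + 0.105×7.67 + 0.478×4.03 = 370.6 m²/day.
Hydraulic gradient i = Δh / L = 21.9 / 1410 = 0.01553.
Q = Σ(K_i·b_i) · W · i = 370.6 × 1850 × 0.01553 = 10650 m³/day.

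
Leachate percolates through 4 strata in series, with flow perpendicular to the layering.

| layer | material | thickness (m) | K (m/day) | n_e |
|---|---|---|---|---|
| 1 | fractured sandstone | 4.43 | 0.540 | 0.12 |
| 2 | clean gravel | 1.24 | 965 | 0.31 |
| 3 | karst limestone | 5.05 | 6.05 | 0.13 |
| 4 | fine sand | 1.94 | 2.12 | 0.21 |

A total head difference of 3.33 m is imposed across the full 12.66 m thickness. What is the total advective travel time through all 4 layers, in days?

With flow normal to the layers, continuity requires the same specific discharge q through every layer.
Σ(b_i/K_i) = 4.43/0.540 + 1.24/965 + 5.05/6.05 + 1.94/2.12 = 9.955 d.
q = Δh / Σ(b_i/K_i) = 3.33 / 9.955 = 0.3345 m/day.
In each layer the seepage velocity is v_i = q/n_i, so the layer transit time is t_i = b_i·n_i / q:
  layer 1 (fractured sandstone): t_1 = 4.43 × 0.12 / 0.3345 = 1.589 d
  layer 2 (clean gravel): t_2 = 1.24 × 0.31 / 0.3345 = 1.149 d
  layer 3 (karst limestone): t_3 = 5.05 × 0.13 / 0.3345 = 1.963 d
  layer 4 (fine sand): t_4 = 1.94 × 0.21 / 0.3345 = 1.218 d
Total t = Σ t_i = 5.919 days.

5.92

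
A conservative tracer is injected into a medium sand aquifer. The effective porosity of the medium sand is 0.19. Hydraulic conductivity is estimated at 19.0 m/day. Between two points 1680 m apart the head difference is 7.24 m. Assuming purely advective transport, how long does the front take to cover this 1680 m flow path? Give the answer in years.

Hydraulic gradient i = Δh / L = 7.24 / 1680 = 0.004310.
Darcy flux q = K · i = 19.00 × 0.004310 = 0.08188 m/day.
Seepage velocity v = q / n_e = 0.08188 / 0.19 = 0.4310 m/day.
Travel time t = L / v = 1680 / 0.4310 = 3898 days = 10.67 years.

10.7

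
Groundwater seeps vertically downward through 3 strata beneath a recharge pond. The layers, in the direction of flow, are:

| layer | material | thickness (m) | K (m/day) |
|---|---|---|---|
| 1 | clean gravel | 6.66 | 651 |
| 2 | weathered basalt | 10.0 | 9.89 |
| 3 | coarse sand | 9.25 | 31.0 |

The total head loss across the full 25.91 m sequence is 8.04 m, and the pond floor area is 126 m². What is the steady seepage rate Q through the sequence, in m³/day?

768

Flow is perpendicular to layering, so the layers act in series and the equivalent K is the thickness-weighted harmonic mean.
Total thickness L = 6.66 + 10.0 + 9.25 = 25.91 m.
Σ(b_i/K_i) = 6.66/651 + 10.0/9.89 + 9.25/31.0 = 1.320 d.
K_eq = L / Σ(b_i/K_i) = 25.91 / 1.320 = 19.63 m/day.
Q = K_eq · A · (Δh/L) = 19.63 × 126 × (8.04/25.91) = 767.6 m³/day.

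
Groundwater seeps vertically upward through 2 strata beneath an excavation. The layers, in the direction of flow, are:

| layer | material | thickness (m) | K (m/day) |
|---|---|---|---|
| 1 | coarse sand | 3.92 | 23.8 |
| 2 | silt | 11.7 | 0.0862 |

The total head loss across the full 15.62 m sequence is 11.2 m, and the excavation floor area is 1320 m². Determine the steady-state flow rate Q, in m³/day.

Flow is perpendicular to layering, so the layers act in series and the equivalent K is the thickness-weighted harmonic mean.
Total thickness L = 3.92 + 11.7 = 15.62 m.
Σ(b_i/K_i) = 3.92/23.8 + 11.7/0.0862 = 135.9 d.
K_eq = L / Σ(b_i/K_i) = 15.62 / 135.9 = 0.1149 m/day.
Q = K_eq · A · (Δh/L) = 0.1149 × 1320 × (11.2/15.62) = 108.8 m³/day.

109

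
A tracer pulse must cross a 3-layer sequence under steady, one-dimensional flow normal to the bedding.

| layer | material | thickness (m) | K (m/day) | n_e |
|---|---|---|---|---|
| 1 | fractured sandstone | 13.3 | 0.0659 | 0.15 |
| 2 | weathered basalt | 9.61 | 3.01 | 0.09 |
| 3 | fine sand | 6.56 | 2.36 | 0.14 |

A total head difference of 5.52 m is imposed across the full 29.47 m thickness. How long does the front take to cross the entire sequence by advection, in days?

With flow normal to the layers, continuity requires the same specific discharge q through every layer.
Σ(b_i/K_i) = 13.3/0.0659 + 9.61/3.01 + 6.56/2.36 = 207.8 d.
q = Δh / Σ(b_i/K_i) = 5.52 / 207.8 = 0.02656 m/day.
In each layer the seepage velocity is v_i = q/n_i, so the layer transit time is t_i = b_i·n_i / q:
  layer 1 (fractured sandstone): t_1 = 13.3 × 0.15 / 0.02656 = 75.10 d
  layer 2 (weathered basalt): t_2 = 9.61 × 0.09 / 0.02656 = 32.56 d
  layer 3 (fine sand): t_3 = 6.56 × 0.14 / 0.02656 = 34.57 d
Total t = Σ t_i = 142.2 days.

142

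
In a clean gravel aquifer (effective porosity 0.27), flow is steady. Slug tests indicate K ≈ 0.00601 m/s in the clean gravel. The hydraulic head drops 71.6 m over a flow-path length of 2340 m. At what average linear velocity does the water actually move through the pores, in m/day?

58.8

Convert K: 0.00601 m/s × 86400 = 519.3 m/day.
Hydraulic gradient i = Δh / L = 71.6 / 2340 = 0.03060.
Darcy flux q = K · i = 519.3 × 0.03060 = 15.89 m/day.
Seepage velocity v = q / n_e = 15.89 / 0.27 = 58.85 m/day.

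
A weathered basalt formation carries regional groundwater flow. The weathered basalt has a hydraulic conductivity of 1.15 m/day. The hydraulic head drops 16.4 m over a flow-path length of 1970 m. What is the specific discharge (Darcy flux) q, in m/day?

0.00957

Hydraulic gradient i = Δh / L = 16.4 / 1970 = 0.008325.
Specific discharge q = K · i = 1.150 × 0.008325 = 0.009574 m/day.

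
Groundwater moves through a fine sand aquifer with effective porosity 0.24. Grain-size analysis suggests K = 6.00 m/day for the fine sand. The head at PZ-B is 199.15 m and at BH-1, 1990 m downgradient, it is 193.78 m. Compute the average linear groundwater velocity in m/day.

0.0675

Hydraulic gradient i = (199.15 − 193.78) / 1990 = 5.37 / 1990 = 0.002698.
Darcy flux q = K · i = 6.000 × 0.002698 = 0.01619 m/day.
Seepage velocity v = q / n_e = 0.01619 / 0.24 = 0.06746 m/day.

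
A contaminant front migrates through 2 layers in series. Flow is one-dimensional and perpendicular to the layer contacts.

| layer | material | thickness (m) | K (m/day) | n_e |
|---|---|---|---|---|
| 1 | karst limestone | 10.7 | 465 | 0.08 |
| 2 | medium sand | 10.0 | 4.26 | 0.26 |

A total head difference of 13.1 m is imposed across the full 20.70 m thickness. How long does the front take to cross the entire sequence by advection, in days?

0.625

With flow normal to the layers, continuity requires the same specific discharge q through every layer.
Σ(b_i/K_i) = 10.7/465 + 10.0/4.26 = 2.370 d.
q = Δh / Σ(b_i/K_i) = 13.1 / 2.370 = 5.526 m/day.
In each layer the seepage velocity is v_i = q/n_i, so the layer transit time is t_i = b_i·n_i / q:
  layer 1 (karst limestone): t_1 = 10.7 × 0.08 / 5.526 = 0.1549 d
  layer 2 (medium sand): t_2 = 10.0 × 0.26 / 5.526 = 0.4705 d
Total t = Σ t_i = 0.6254 days.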